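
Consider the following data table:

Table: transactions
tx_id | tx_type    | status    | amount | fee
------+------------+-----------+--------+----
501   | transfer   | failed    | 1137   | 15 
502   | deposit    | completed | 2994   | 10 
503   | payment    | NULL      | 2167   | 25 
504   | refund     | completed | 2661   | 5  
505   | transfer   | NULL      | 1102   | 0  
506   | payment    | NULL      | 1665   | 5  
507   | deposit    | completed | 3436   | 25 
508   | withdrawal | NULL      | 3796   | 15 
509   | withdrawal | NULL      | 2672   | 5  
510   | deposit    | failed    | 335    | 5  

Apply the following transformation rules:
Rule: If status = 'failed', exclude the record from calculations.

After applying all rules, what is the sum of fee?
90

Step 1: Identify records where status = 'failed'
Step 2: The excluded records sum to 20
Step 3: Original total fee = 110
Step 4: Remaining total = 110 - 20 = 90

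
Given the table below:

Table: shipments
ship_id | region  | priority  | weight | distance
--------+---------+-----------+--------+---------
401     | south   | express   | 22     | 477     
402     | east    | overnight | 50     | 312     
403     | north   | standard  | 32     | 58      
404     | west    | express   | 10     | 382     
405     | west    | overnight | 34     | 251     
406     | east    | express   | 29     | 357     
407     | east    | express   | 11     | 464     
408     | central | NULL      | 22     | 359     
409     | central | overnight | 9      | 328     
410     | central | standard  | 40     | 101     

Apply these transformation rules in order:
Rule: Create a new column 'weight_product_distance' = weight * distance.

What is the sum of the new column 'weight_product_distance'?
70651

Step 1: For each record, compute weight * distance
Example calculations:
  22 * 477 = 10494
  50 * 312 = 15600
  32 * 58 = 1856
  ...
Step 2: Sum all derived values
Step 3: Total = 70651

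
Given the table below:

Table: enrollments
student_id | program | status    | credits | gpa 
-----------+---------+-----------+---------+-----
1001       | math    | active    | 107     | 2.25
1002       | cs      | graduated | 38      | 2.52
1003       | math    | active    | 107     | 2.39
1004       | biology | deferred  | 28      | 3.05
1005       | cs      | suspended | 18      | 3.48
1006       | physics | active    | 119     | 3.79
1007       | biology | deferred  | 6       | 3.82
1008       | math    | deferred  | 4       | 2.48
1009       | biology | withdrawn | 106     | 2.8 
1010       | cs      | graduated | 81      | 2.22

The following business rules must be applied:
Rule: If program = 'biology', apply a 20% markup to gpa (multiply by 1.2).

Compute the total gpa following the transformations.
30.73

Step 1: Records with program = 'biology' have total gpa = 9.67
Step 2: Apply multiplier: 9.67 × 1.2 = 11.6
Step 3: Other records total: 19.13
Step 4: Final sum = 11.6 + 19.13 = 30.73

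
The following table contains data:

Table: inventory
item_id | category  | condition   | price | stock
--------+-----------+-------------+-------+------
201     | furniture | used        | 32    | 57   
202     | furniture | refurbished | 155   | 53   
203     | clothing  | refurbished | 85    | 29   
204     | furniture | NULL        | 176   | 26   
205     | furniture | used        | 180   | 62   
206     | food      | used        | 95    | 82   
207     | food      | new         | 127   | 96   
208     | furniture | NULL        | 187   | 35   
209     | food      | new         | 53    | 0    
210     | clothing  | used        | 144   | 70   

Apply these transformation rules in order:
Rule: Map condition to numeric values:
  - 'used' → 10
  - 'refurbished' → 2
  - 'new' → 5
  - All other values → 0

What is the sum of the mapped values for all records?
54

Step 1: Apply mapping to each record
Step 2: Count by status:
  'used': 4 records × 10 = 40
  'refurbished': 2 records × 2 = 4
  'new': 2 records × 5 = 10
Step 3: Sum all mapped values = 54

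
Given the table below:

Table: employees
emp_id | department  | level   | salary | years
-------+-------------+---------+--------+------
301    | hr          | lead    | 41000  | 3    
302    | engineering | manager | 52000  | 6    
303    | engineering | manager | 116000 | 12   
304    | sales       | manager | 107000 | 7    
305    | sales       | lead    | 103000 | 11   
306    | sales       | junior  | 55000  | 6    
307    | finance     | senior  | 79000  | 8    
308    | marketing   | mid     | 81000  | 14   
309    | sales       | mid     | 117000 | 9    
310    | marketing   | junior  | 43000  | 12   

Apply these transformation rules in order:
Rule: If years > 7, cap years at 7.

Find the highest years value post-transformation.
7

Step 1: Original maximum years = 14
Step 2: Apply cap at 7
Step 3: 6 records had years > 7 and were capped
Step 4: Maximum after transformation = 7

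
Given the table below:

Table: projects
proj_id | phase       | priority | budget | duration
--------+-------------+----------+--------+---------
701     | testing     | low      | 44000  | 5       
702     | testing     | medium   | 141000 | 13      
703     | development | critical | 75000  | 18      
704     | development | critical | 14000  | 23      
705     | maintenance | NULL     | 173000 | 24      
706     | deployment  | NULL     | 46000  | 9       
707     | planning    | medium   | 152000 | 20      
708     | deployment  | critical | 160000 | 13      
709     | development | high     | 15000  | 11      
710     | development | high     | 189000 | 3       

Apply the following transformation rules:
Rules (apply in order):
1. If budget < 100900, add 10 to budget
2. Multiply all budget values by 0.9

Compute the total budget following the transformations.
908145.0

Step 1: Apply Rule 1 - Add 10 to records with budget < 100900
  - 5 records affected: 194000 + (5 × 10) = 194050
  - Unaffected records: 815000
  - Sum after Rule 1: 1009050
Step 2: Apply Rule 2 - Multiply all by 0.9
  - 1009050 × 0.9 = 908145.0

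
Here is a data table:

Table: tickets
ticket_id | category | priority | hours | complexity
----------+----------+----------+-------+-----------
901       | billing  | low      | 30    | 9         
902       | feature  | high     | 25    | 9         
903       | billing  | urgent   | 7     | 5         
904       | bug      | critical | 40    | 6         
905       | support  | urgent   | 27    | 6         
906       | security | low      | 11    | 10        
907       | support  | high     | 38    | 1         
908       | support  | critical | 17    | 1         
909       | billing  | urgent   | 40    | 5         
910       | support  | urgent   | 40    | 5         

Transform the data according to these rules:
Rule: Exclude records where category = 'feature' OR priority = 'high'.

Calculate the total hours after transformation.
212

Step 1: Find records where category = 'feature' OR priority = 'high'
Step 2: 2 records match, summing to 63
Step 3: Original sum: 275
Step 4: Remaining sum = 275 - 63 = 212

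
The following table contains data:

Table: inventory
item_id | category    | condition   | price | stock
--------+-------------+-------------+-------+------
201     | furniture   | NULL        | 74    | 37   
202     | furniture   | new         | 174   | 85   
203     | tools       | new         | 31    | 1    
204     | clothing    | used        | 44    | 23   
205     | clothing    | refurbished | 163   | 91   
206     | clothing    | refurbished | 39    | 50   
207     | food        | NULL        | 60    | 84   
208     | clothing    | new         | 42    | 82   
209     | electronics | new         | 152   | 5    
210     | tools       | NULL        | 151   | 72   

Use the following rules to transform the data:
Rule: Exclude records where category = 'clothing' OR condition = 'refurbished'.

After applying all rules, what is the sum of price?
642

Step 1: Find records where category = 'clothing' OR condition = 'refurbished'
Step 2: 4 records match, summing to 288
Step 3: Original sum: 930
Step 4: Remaining sum = 930 - 288 = 642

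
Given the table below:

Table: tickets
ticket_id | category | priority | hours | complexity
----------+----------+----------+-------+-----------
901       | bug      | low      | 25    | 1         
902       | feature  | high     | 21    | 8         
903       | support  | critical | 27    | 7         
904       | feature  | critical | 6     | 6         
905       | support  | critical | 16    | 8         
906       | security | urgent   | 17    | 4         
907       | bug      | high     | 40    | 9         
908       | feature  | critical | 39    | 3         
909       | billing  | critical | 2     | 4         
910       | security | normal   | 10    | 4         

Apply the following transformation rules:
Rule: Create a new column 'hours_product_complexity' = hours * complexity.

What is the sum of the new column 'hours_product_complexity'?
1139

Step 1: For each record, compute hours * complexity
Example calculations:
  25 * 1 = 25
  21 * 8 = 168
  27 * 7 = 189
  ...
Step 2: Sum all derived values
Step 3: Total = 1139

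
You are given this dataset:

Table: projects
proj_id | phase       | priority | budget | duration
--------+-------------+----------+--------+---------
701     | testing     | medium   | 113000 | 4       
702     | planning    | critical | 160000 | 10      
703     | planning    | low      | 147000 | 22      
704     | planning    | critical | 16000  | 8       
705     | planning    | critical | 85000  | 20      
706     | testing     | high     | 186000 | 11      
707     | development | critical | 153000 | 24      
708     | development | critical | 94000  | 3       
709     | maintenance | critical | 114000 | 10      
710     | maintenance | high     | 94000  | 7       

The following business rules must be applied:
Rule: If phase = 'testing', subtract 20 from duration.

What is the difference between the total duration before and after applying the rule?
40

Step 1: Original sum of duration = 119
Step 2: 2 records have phase = 'testing'
Step 3: Each affected record changes by -20
Step 4: Total change = 2 × -20 = -40
Step 5: New sum = 119 + -40 = 79
Step 6: Difference = |79 - 119| = 40
        (Sum decreased by 40)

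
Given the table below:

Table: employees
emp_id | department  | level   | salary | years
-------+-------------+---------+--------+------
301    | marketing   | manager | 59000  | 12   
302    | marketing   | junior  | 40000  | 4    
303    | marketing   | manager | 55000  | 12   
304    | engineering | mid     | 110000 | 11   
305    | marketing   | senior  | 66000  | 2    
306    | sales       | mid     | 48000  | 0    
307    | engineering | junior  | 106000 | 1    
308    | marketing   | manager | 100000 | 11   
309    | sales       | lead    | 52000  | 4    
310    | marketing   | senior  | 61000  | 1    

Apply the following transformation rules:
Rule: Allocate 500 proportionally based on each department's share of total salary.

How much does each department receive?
engineering: 154.95, marketing: 273.31, sales: 71.74

Step 1: Calculate total salary = 697000
Step 2: Calculate each department's proportion:
  engineering: 216000/697000 = 30.99% → 154.95
  marketing: 381000/697000 = 54.66% → 273.31
  sales: 100000/697000 = 14.35% → 71.74
Step 3: Verify: sum of allocations ≈ 500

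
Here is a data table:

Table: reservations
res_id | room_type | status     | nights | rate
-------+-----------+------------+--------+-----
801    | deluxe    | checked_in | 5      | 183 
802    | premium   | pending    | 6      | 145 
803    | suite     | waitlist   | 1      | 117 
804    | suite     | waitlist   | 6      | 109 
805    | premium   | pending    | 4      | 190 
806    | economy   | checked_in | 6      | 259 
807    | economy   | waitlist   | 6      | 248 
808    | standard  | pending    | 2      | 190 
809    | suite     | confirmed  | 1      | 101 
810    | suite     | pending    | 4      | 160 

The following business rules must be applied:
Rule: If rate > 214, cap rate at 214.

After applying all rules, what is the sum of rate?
1623

Step 1: 2 records have rate > 214
Step 2: These records originally summed to 507
Step 3: After capping: 2 × 214 = 428
Step 4: Unaffected records sum: 1195
Step 5: Final sum = 428 + 1195 = 1623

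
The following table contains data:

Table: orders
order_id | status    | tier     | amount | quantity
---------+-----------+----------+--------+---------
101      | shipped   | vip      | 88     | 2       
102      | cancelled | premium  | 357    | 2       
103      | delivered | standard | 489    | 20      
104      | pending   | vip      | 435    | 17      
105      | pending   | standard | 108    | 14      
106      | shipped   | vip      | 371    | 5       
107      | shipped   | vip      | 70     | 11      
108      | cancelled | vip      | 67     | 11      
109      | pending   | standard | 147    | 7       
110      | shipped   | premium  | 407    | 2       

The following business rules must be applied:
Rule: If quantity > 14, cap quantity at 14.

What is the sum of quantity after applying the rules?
82

Step 1: 2 records have quantity > 14
Step 2: These records originally summed to 37
Step 3: After capping: 2 × 14 = 28
Step 4: Unaffected records sum: 54
Step 5: Final sum = 28 + 54 = 82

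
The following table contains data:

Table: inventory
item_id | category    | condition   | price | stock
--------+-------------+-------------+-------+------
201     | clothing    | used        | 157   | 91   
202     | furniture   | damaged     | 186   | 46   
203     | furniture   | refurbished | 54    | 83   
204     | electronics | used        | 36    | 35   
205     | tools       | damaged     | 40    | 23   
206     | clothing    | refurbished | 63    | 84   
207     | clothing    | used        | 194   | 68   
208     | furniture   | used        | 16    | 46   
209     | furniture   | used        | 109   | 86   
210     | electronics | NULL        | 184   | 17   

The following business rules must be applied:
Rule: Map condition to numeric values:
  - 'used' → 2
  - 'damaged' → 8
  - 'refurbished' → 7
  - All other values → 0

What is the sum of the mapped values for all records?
40

Step 1: Apply mapping to each record
Step 2: Count by status:
  'used': 5 records × 2 = 10
  'damaged': 2 records × 8 = 16
  'refurbished': 2 records × 7 = 14
Step 3: Sum all mapped values = 40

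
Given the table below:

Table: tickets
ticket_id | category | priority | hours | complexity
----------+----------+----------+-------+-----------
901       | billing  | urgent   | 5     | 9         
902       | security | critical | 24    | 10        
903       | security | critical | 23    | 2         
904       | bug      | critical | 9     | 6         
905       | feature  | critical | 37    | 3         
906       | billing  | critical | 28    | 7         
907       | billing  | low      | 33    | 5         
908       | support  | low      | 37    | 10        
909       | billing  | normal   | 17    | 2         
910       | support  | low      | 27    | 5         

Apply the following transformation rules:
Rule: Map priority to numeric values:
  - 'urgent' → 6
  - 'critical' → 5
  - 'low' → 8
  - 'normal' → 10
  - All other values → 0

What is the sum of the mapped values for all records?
65

Step 1: Apply mapping to each record
Step 2: Count by status:
  'urgent': 1 records × 6 = 6
  'critical': 5 records × 5 = 25
  'low': 3 records × 8 = 24
  'normal': 1 records × 10 = 10
Step 3: Sum all mapped values = 65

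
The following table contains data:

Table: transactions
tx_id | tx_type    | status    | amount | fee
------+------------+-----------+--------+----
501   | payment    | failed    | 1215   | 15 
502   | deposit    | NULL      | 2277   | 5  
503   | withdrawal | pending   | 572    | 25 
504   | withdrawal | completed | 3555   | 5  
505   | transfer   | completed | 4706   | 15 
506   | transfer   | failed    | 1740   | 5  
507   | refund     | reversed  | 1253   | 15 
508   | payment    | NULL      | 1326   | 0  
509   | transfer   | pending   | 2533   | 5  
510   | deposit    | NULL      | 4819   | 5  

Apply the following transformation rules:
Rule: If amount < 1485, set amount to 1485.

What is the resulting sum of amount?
25570

Step 1: 4 records have amount < 1485
Step 2: These records originally summed to 4366
Step 3: After setting to minimum: 4 × 1485 = 5940
Step 4: Unaffected records sum: 19630
Step 5: Final sum = 5940 + 19630 = 25570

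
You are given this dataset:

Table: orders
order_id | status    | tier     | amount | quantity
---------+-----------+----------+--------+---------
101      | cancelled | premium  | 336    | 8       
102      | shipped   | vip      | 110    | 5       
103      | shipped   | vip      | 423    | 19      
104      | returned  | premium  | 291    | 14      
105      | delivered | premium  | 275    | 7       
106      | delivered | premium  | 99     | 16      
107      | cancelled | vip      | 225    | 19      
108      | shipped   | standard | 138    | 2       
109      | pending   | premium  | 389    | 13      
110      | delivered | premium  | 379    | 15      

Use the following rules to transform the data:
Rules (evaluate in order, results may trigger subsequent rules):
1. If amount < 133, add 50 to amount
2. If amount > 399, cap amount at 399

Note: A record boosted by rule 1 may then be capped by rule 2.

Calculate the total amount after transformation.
2741

Step 1: Apply rule 1 to records with amount < 133
  - 2 records get bonus of 50
  - Of these, 0 records then exceed 399 and get capped
Step 2: Apply rule 2 to records with amount > 399
  - 1 records (original) are capped
Step 3: Calculate final sum = 2741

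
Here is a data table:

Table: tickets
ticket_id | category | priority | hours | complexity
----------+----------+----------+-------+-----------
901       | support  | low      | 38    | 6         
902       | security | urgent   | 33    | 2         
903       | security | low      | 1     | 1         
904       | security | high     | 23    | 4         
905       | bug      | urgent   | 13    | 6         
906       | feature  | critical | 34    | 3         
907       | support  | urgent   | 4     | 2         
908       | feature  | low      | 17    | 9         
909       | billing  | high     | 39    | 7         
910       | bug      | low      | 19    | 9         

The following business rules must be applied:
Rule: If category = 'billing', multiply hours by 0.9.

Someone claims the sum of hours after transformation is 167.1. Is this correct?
No, the correct result is 217.1.

Step 1: Calculate the correct sum after transformation
Step 2: Apply multiplier 0.9 to records where category = 'billing'
Step 3: Correct result = 217.1
Step 4: Claimed result = 167.1
Step 5: 217.1 ≠ 167.1
Conclusion: The claimed result is incorrect. The correct answer is 217.1.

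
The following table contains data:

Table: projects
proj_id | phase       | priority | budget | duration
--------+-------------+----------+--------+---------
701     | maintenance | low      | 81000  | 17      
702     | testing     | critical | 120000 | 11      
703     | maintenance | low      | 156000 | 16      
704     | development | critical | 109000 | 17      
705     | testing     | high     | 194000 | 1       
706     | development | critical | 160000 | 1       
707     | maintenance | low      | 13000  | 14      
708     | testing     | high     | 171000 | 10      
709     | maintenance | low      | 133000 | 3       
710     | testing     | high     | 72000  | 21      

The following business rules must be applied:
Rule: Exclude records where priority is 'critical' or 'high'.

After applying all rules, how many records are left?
4

Step 1: Count records to exclude
  - 3 (critical) + 3 (high) = 6 records
Step 2: Total records: 10
Step 3: Remaining = 10 - 6 = 4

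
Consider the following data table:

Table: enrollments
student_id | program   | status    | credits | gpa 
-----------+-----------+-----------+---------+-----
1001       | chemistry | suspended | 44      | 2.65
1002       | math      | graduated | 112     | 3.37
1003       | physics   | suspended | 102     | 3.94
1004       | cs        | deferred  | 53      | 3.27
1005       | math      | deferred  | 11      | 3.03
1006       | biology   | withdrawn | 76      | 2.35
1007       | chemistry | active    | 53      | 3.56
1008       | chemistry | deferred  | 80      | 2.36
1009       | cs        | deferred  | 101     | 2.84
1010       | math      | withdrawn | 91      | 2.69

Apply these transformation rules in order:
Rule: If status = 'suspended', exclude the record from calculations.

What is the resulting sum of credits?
577

Step 1: Identify records where status = 'suspended'
Step 2: The excluded records sum to 146
Step 3: Original total credits = 723
Step 4: Remaining total = 723 - 146 = 577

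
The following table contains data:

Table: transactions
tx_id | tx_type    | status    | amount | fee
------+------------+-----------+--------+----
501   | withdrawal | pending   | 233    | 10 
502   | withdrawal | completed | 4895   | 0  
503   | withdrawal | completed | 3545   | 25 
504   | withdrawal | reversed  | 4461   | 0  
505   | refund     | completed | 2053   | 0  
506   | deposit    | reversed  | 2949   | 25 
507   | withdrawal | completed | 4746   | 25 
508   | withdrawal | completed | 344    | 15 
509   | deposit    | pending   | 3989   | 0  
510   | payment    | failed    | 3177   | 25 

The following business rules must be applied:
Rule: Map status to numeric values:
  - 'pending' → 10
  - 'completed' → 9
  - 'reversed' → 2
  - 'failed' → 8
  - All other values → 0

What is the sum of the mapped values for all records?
77

Step 1: Apply mapping to each record
Step 2: Count by status:
  'pending': 2 records × 10 = 20
  'completed': 5 records × 9 = 45
  'reversed': 2 records × 2 = 4
  'failed': 1 records × 8 = 8
Step 3: Sum all mapped values = 77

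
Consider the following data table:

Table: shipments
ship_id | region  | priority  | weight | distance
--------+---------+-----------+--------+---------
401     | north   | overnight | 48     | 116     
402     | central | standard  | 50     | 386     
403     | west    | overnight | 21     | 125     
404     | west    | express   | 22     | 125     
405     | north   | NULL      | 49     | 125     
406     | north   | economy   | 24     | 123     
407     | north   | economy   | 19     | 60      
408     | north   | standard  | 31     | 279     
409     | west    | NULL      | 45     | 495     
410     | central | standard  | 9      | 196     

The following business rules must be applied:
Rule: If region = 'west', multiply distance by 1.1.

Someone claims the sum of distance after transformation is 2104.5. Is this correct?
Yes, the result is correct.

Step 1: Calculate the correct sum after transformation
Step 2: Apply multiplier 1.1 to records where region = 'west'
Step 3: Correct result = 2104.5
Step 4: Claimed result = 2104.5
Step 5: 2104.5 = 2104.5 ✓
Conclusion: The claimed result is correct.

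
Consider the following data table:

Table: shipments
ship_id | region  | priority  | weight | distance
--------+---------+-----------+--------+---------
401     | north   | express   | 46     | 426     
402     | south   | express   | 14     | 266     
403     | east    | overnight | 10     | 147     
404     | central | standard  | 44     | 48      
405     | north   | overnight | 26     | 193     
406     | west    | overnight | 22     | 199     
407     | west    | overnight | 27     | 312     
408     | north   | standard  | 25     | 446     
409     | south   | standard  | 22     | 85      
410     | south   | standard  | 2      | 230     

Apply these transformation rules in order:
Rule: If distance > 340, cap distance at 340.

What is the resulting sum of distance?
2160

Step 1: 2 records have distance > 340
Step 2: These records originally summed to 872
Step 3: After capping: 2 × 340 = 680
Step 4: Unaffected records sum: 1480
Step 5: Final sum = 680 + 1480 = 2160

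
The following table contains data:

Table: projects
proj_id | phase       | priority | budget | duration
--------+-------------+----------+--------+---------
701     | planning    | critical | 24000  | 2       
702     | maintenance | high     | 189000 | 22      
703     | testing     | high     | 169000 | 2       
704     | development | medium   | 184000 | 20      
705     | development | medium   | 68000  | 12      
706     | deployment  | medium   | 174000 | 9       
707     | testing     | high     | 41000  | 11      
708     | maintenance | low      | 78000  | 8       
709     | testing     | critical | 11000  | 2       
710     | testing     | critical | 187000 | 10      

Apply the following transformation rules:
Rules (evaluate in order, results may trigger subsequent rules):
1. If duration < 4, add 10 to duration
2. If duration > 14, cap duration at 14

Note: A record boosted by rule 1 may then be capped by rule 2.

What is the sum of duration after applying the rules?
114

Step 1: Apply rule 1 to records with duration < 4
  - 3 records get bonus of 10
  - Of these, 0 records then exceed 14 and get capped
Step 2: Apply rule 2 to records with duration > 14
  - 2 records (original) are capped
Step 3: Calculate final sum = 114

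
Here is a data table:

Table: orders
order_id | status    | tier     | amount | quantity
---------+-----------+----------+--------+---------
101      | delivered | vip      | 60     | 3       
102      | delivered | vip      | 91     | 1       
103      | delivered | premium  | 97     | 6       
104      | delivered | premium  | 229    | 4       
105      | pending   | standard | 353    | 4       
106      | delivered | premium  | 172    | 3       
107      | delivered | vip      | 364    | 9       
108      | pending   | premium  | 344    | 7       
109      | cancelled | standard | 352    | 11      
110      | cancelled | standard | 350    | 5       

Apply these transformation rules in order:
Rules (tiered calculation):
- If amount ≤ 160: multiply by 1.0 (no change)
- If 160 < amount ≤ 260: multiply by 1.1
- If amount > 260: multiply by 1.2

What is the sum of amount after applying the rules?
2804.7

Step 1: Tier 1 (amount ≤ 160): 3 records, sum = 248 × 1.0 = 248.0
Step 2: Tier 2 (160 < amount ≤ 260): 2 records, sum = 401 × 1.1 = 441.1
Step 3: Tier 3 (amount > 260): 5 records, sum = 1763 × 1.2 = 2115.6
Step 4: Final sum = 248.0 + 441.1 + 2115.6 = 2804.7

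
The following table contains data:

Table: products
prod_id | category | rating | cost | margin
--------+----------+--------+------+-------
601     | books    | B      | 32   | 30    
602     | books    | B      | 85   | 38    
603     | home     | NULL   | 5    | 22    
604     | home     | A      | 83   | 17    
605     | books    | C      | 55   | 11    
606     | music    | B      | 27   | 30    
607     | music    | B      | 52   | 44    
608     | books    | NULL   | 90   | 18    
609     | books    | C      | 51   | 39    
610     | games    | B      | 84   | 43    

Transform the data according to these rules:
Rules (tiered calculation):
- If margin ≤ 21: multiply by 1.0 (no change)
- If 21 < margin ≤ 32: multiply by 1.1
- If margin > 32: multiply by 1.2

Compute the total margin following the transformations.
333.0

Step 1: Tier 1 (margin ≤ 21): 3 records, sum = 46 × 1.0 = 46.0
Step 2: Tier 2 (21 < margin ≤ 32): 3 records, sum = 82 × 1.1 = 90.2
Step 3: Tier 3 (margin > 32): 4 records, sum = 164 × 1.2 = 196.8
Step 4: Final sum = 46.0 + 90.2 + 196.8 = 333.0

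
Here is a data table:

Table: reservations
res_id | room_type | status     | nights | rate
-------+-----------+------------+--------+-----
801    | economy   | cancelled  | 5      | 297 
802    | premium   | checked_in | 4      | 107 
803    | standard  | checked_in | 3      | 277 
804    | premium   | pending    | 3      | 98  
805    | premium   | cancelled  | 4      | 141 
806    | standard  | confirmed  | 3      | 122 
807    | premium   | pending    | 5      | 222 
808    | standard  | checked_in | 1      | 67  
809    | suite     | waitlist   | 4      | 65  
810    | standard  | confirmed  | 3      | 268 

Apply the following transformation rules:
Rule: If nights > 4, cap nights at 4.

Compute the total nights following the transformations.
33

Step 1: 2 records have nights > 4
Step 2: These records originally summed to 10
Step 3: After capping: 2 × 4 = 8
Step 4: Unaffected records sum: 25
Step 5: Final sum = 8 + 25 = 33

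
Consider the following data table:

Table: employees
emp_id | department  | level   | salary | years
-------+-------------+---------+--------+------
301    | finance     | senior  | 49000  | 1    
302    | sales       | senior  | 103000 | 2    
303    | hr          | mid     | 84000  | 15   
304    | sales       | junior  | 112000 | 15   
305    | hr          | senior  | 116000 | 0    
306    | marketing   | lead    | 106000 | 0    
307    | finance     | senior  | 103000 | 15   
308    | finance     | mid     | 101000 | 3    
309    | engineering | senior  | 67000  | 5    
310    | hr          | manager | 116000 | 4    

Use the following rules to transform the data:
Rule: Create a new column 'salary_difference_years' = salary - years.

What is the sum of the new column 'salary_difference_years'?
956940

Step 1: For each record, compute salary - years
Example calculations:
  49000 - 1 = 48999
  103000 - 2 = 102998
  84000 - 15 = 83985
  ...
Step 2: Sum all derived values
Step 3: Total = 956940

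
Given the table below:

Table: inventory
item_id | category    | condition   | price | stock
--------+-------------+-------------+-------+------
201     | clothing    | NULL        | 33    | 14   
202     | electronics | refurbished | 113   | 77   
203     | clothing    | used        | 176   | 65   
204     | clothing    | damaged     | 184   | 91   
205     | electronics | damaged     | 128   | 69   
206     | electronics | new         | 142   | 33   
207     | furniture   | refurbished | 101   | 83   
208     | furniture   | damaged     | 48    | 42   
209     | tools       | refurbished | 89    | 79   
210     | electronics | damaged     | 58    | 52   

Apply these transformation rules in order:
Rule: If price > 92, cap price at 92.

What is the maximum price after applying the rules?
92

Step 1: Original maximum price = 184
Step 2: Apply cap at 92
Step 3: 6 records had price > 92 and were capped
Step 4: Maximum after transformation = 92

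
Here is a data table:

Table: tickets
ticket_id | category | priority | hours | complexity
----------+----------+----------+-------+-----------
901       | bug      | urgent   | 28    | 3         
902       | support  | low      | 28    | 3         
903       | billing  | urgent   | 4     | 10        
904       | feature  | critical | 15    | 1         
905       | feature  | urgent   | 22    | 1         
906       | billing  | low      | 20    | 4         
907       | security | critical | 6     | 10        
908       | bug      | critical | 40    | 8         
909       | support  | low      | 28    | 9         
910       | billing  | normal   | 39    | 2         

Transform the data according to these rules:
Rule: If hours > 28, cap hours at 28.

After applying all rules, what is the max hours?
28

Step 1: Original maximum hours = 40
Step 2: Apply cap at 28
Step 3: 2 records had hours > 28 and were capped
Step 4: Maximum after transformation = 28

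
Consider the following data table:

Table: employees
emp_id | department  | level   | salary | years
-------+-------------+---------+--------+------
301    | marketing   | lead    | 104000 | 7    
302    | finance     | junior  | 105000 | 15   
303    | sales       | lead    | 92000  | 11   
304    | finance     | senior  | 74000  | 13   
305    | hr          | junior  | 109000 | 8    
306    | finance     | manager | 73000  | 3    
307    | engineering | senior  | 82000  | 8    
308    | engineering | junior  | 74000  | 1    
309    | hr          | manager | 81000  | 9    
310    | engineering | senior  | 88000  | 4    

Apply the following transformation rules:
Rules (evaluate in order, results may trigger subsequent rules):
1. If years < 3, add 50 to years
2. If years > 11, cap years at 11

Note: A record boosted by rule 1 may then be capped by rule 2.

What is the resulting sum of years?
83

Step 1: Apply rule 1 to records with years < 3
  - 1 records get bonus of 50
  - Of these, 1 records then exceed 11 and get capped
Step 2: Apply rule 2 to records with years > 11
  - 2 records (original) are capped
Step 3: Calculate final sum = 83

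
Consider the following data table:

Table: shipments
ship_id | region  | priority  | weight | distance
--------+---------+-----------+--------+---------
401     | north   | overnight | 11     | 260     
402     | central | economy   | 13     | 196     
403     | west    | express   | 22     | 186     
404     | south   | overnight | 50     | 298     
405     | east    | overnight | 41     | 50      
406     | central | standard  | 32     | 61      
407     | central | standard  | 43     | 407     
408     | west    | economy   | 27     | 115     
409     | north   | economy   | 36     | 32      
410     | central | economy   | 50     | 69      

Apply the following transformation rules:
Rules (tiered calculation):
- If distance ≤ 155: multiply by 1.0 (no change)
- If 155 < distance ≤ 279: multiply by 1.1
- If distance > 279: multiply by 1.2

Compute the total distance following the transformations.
1879.2

Step 1: Tier 1 (distance ≤ 155): 5 records, sum = 327 × 1.0 = 327.0
Step 2: Tier 2 (155 < distance ≤ 279): 3 records, sum = 642 × 1.1 = 706.2
Step 3: Tier 3 (distance > 279): 2 records, sum = 705 × 1.2 = 846.0
Step 4: Final sum = 327.0 + 706.2 + 846.0 = 1879.2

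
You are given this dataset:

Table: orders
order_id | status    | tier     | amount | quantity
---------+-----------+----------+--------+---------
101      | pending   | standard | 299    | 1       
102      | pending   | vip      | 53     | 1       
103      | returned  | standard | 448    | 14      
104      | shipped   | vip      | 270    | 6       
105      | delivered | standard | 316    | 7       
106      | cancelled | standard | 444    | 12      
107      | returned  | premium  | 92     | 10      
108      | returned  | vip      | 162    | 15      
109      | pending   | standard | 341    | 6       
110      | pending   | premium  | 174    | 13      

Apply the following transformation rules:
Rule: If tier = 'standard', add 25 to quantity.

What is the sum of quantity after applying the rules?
210

Step 1: Count records where tier = 'standard': 5
Step 2: Total bonus added: 5 × 25 = 125
Step 3: Original sum of quantity: 85
Step 4: Final sum = 85 + 125 = 210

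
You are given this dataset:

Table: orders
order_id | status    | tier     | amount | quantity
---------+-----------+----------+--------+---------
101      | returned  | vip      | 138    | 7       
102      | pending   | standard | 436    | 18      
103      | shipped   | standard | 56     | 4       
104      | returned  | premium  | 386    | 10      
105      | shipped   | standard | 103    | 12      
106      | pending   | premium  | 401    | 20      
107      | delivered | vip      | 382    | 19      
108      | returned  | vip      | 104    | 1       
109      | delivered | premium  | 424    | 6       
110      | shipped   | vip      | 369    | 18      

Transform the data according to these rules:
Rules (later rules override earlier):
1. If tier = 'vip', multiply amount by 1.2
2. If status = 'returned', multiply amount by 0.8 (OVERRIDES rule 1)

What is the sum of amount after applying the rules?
2823.6

Step 1: Rule 2 takes priority for records with status = 'returned'
  - 3 records: 628 × 0.8 = 502.4
Step 2: Rule 1 applies to remaining records with tier = 'vip'
  - 2 records: 751 × 1.2 = 901.2
Step 3: Other records unchanged: 1420
Step 4: Final sum = 502.4 + 901.2 + 1420 = 2823.6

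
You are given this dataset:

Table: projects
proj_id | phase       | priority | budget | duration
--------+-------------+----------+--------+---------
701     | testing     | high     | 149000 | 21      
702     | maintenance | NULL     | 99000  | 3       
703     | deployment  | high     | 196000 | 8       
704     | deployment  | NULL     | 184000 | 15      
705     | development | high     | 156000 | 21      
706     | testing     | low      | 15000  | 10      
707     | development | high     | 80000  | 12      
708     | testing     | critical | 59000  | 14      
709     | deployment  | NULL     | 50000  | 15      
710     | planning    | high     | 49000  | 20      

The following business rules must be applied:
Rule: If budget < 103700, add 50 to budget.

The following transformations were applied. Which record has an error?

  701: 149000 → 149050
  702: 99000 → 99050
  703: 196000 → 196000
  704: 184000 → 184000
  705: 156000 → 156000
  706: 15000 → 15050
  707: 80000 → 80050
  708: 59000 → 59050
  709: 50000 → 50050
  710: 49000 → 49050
Record 701 has an error. The correct transformed value should be 149000, not 149050.

Step 1: Check each record against the rule
Step 2: Record 701 has budget = 149000
Step 3: Since 149000 >= 103700, the bonus should not have been applied
Step 4: Correct value = 149000, but claimed value = 149050
Conclusion: Record 701 has the error.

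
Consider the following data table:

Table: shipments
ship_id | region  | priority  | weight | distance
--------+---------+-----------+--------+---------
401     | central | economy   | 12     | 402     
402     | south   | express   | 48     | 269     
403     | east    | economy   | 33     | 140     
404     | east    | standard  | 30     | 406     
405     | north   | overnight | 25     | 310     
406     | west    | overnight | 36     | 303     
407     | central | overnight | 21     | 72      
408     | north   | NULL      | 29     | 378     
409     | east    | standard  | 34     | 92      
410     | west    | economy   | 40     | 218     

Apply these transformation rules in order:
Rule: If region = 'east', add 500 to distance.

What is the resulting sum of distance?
4090

Step 1: Count records where region = 'east': 3
Step 2: Total bonus added: 3 × 500 = 1500
Step 3: Original sum of distance: 2590
Step 4: Final sum = 2590 + 1500 = 4090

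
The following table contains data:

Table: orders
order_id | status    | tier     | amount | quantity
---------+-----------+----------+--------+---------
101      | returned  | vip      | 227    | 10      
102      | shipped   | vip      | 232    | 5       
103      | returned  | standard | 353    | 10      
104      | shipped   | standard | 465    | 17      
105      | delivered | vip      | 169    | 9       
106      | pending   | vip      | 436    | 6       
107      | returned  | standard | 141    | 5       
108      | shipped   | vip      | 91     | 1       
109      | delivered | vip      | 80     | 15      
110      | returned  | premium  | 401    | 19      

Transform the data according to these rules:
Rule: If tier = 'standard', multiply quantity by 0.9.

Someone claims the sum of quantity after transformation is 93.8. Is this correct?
Yes, the result is correct.

Step 1: Calculate the correct sum after transformation
Step 2: Apply multiplier 0.9 to records where tier = 'standard'
Step 3: Correct result = 93.8
Step 4: Claimed result = 93.8
Step 5: 93.8 = 93.8 ✓
Conclusion: The claimed result is correct.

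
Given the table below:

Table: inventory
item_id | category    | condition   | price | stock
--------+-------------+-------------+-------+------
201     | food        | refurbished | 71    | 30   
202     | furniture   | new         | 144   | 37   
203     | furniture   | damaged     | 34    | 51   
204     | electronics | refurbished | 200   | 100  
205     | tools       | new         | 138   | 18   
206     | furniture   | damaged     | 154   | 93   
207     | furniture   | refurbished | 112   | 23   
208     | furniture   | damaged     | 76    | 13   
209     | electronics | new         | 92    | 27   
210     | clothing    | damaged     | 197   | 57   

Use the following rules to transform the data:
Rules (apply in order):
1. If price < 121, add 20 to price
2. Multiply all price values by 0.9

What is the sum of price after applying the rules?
1186.2

Step 1: Apply Rule 1 - Add 20 to records with price < 121
  - 5 records affected: 385 + (5 × 20) = 485
  - Unaffected records: 833
  - Sum after Rule 1: 1318
Step 2: Apply Rule 2 - Multiply all by 0.9
  - 1318 × 0.9 = 1186.2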